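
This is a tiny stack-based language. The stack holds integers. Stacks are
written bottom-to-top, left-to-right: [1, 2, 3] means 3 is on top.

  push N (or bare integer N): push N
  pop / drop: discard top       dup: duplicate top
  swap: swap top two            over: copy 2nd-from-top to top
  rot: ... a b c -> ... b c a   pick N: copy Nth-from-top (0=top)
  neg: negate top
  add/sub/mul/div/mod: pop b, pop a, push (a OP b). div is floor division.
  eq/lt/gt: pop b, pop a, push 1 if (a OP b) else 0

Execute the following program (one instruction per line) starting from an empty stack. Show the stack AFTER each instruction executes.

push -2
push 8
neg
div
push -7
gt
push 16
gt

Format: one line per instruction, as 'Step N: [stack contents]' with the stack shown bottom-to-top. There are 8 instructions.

Step 1: [-2]
Step 2: [-2, 8]
Step 3: [-2, -8]
Step 4: [0]
Step 5: [0, -7]
Step 6: [1]
Step 7: [1, 16]
Step 8: [0]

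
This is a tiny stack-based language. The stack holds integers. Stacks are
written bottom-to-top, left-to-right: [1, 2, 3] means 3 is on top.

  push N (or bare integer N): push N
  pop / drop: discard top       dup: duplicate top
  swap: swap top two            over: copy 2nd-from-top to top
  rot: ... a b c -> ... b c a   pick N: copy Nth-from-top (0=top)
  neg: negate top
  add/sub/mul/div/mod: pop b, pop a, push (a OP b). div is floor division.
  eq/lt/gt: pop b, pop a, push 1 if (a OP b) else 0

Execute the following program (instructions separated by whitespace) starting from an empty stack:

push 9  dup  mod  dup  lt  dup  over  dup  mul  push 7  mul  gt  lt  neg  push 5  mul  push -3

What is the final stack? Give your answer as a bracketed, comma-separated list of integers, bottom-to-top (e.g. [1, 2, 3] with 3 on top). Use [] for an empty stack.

Answer: [0, -3]

Derivation:
After 'push 9': [9]
After 'dup': [9, 9]
After 'mod': [0]
After 'dup': [0, 0]
After 'lt': [0]
After 'dup': [0, 0]
After 'over': [0, 0, 0]
After 'dup': [0, 0, 0, 0]
After 'mul': [0, 0, 0]
After 'push 7': [0, 0, 0, 7]
After 'mul': [0, 0, 0]
After 'gt': [0, 0]
After 'lt': [0]
After 'neg': [0]
After 'push 5': [0, 5]
After 'mul': [0]
After 'push -3': [0, -3]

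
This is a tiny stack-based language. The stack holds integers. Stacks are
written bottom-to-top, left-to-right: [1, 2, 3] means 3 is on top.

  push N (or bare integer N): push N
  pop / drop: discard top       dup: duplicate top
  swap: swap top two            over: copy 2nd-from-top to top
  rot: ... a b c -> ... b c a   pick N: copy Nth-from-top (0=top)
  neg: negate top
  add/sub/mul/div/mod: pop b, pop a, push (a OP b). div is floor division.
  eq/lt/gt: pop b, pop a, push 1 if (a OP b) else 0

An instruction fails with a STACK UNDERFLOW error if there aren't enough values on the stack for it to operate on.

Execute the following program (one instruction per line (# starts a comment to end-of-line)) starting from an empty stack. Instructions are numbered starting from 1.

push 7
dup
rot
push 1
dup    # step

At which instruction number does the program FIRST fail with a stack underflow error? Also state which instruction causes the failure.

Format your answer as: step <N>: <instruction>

Answer: step 3: rot

Derivation:
Step 1 ('push 7'): stack = [7], depth = 1
Step 2 ('dup'): stack = [7, 7], depth = 2
Step 3 ('rot'): needs 3 value(s) but depth is 2 — STACK UNDERFLOW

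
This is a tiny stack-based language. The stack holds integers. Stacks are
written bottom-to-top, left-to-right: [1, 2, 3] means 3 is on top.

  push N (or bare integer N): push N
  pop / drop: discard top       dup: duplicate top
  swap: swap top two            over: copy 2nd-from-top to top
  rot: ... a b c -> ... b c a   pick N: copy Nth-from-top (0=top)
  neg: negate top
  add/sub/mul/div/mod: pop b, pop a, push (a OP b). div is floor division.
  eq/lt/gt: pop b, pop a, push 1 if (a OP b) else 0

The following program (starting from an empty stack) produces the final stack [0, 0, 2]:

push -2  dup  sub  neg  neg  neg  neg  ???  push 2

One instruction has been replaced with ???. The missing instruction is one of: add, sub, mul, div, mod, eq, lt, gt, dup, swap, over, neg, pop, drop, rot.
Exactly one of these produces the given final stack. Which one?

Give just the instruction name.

Answer: dup

Derivation:
Stack before ???: [0]
Stack after ???:  [0, 0]
The instruction that transforms [0] -> [0, 0] is: dup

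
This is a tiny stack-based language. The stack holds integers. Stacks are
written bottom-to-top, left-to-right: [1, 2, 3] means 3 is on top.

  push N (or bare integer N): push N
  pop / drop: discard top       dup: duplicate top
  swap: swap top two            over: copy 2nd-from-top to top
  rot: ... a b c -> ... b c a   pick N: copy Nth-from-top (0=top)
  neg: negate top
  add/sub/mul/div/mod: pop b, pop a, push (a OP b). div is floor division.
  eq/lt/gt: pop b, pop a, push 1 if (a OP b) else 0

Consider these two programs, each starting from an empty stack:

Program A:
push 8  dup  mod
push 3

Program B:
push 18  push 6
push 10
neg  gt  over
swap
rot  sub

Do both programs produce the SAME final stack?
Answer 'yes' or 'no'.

Program A trace:
  After 'push 8': [8]
  After 'dup': [8, 8]
  After 'mod': [0]
  After 'push 3': [0, 3]
Program A final stack: [0, 3]

Program B trace:
  After 'push 18': [18]
  After 'push 6': [18, 6]
  After 'push 10': [18, 6, 10]
  After 'neg': [18, 6, -10]
  After 'gt': [18, 1]
  After 'over': [18, 1, 18]
  After 'swap': [18, 18, 1]
  After 'rot': [18, 1, 18]
  After 'sub': [18, -17]
Program B final stack: [18, -17]
Same: no

Answer: no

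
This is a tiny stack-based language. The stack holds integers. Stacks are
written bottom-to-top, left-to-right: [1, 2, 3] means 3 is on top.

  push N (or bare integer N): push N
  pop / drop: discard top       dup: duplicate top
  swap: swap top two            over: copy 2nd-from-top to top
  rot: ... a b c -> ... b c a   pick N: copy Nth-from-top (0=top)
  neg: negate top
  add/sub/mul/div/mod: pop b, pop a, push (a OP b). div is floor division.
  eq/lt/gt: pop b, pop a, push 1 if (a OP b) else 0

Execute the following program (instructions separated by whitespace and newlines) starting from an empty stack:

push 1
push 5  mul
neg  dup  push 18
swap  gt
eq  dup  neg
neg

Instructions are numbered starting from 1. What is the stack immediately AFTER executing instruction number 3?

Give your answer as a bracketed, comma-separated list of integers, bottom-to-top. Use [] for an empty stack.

Step 1 ('push 1'): [1]
Step 2 ('push 5'): [1, 5]
Step 3 ('mul'): [5]

Answer: [5]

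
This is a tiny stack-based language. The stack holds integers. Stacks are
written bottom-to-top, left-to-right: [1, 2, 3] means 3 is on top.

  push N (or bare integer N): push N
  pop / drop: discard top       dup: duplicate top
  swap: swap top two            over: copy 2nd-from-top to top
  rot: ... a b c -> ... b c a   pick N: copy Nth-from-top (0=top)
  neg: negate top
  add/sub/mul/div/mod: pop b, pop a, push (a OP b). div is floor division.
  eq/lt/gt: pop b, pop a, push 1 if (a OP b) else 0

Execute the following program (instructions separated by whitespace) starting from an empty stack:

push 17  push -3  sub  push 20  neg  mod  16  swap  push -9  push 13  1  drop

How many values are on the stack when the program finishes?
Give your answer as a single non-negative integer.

After 'push 17': stack = [17] (depth 1)
After 'push -3': stack = [17, -3] (depth 2)
After 'sub': stack = [20] (depth 1)
After 'push 20': stack = [20, 20] (depth 2)
After 'neg': stack = [20, -20] (depth 2)
After 'mod': stack = [0] (depth 1)
After 'push 16': stack = [0, 16] (depth 2)
After 'swap': stack = [16, 0] (depth 2)
After 'push -9': stack = [16, 0, -9] (depth 3)
After 'push 13': stack = [16, 0, -9, 13] (depth 4)
After 'push 1': stack = [16, 0, -9, 13, 1] (depth 5)
After 'drop': stack = [16, 0, -9, 13] (depth 4)

Answer: 4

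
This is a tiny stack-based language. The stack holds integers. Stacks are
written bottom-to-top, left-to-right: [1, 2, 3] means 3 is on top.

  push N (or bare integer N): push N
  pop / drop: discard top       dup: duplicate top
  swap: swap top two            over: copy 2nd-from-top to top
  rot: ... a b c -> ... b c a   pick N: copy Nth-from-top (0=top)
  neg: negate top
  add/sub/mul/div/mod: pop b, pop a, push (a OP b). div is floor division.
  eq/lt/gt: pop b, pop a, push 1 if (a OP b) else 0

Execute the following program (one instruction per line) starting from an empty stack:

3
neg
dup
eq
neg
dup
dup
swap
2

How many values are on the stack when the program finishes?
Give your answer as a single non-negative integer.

Answer: 4

Derivation:
After 'push 3': stack = [3] (depth 1)
After 'neg': stack = [-3] (depth 1)
After 'dup': stack = [-3, -3] (depth 2)
After 'eq': stack = [1] (depth 1)
After 'neg': stack = [-1] (depth 1)
After 'dup': stack = [-1, -1] (depth 2)
After 'dup': stack = [-1, -1, -1] (depth 3)
After 'swap': stack = [-1, -1, -1] (depth 3)
After 'push 2': stack = [-1, -1, -1, 2] (depth 4)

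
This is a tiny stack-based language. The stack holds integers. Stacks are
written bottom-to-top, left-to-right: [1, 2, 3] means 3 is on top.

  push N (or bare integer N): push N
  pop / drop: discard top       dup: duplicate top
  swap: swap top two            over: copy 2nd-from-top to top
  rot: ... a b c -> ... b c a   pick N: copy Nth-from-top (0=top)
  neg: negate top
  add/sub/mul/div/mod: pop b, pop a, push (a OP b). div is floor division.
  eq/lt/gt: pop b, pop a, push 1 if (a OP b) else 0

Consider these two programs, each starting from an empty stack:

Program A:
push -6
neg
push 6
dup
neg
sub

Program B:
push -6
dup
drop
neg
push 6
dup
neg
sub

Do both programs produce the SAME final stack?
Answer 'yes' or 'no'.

Answer: yes

Derivation:
Program A trace:
  After 'push -6': [-6]
  After 'neg': [6]
  After 'push 6': [6, 6]
  After 'dup': [6, 6, 6]
  After 'neg': [6, 6, -6]
  After 'sub': [6, 12]
Program A final stack: [6, 12]

Program B trace:
  After 'push -6': [-6]
  After 'dup': [-6, -6]
  After 'drop': [-6]
  After 'neg': [6]
  After 'push 6': [6, 6]
  After 'dup': [6, 6, 6]
  After 'neg': [6, 6, -6]
  After 'sub': [6, 12]
Program B final stack: [6, 12]
Same: yes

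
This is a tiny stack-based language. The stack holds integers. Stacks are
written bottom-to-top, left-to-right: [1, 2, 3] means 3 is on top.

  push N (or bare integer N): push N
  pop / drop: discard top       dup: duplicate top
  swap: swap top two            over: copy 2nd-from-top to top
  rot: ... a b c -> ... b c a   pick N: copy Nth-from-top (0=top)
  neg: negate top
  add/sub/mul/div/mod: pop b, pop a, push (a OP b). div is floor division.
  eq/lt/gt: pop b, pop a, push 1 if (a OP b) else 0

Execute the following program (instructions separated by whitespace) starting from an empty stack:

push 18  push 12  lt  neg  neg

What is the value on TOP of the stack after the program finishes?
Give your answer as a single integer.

After 'push 18': [18]
After 'push 12': [18, 12]
After 'lt': [0]
After 'neg': [0]
After 'neg': [0]

Answer: 0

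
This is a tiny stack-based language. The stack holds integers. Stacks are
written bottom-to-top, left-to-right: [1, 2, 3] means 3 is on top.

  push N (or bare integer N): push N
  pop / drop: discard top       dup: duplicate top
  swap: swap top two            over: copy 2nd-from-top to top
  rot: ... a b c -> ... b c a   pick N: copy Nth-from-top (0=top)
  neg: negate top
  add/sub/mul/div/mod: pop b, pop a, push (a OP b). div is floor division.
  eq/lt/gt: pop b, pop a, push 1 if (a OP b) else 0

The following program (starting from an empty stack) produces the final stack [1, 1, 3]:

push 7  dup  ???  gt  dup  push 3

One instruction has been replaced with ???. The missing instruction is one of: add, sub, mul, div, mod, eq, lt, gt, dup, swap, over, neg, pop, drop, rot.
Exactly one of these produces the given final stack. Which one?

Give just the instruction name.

Stack before ???: [7, 7]
Stack after ???:  [7, -7]
The instruction that transforms [7, 7] -> [7, -7] is: neg

Answer: neg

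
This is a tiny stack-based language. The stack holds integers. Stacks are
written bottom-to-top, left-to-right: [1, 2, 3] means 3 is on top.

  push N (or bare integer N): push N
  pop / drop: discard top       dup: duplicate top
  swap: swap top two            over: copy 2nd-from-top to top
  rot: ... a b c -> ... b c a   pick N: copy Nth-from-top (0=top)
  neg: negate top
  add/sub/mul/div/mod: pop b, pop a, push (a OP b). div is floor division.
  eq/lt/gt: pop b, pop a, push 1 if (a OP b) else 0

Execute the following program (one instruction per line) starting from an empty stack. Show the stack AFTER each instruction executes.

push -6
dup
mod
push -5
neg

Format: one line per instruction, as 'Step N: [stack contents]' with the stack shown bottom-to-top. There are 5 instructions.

Step 1: [-6]
Step 2: [-6, -6]
Step 3: [0]
Step 4: [0, -5]
Step 5: [0, 5]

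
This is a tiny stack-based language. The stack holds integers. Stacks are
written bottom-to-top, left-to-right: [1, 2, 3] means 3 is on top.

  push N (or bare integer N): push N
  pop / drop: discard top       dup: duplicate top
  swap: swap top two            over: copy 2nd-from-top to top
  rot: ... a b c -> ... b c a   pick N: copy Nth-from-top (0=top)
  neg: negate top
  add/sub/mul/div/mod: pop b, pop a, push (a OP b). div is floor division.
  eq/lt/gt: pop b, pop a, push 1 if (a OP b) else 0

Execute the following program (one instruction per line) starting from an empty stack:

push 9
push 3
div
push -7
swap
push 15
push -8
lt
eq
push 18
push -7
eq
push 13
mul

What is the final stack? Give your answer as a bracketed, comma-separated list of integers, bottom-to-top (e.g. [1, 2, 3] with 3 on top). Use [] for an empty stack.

Answer: [-7, 0, 0]

Derivation:
After 'push 9': [9]
After 'push 3': [9, 3]
After 'div': [3]
After 'push -7': [3, -7]
After 'swap': [-7, 3]
After 'push 15': [-7, 3, 15]
After 'push -8': [-7, 3, 15, -8]
After 'lt': [-7, 3, 0]
After 'eq': [-7, 0]
After 'push 18': [-7, 0, 18]
After 'push -7': [-7, 0, 18, -7]
After 'eq': [-7, 0, 0]
After 'push 13': [-7, 0, 0, 13]
After 'mul': [-7, 0, 0]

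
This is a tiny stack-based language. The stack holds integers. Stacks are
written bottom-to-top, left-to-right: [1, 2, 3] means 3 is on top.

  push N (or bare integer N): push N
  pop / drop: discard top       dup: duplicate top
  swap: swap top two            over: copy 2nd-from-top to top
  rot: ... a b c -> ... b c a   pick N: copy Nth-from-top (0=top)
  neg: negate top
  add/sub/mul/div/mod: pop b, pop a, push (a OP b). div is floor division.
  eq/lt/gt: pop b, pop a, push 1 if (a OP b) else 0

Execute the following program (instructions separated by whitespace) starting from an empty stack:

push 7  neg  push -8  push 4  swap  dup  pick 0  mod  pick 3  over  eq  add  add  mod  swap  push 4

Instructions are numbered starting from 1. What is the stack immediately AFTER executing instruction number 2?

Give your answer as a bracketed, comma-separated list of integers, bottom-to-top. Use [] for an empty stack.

Answer: [-7]

Derivation:
Step 1 ('push 7'): [7]
Step 2 ('neg'): [-7]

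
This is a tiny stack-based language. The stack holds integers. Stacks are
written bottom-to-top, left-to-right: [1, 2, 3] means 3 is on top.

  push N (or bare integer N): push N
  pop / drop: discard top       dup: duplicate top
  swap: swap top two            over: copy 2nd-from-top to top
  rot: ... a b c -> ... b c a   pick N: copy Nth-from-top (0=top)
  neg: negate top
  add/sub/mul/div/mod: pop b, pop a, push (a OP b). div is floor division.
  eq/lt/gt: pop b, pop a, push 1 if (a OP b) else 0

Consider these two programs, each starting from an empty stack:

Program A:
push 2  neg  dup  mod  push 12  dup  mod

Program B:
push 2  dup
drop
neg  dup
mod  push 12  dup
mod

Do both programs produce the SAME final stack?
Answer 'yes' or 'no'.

Answer: yes

Derivation:
Program A trace:
  After 'push 2': [2]
  After 'neg': [-2]
  After 'dup': [-2, -2]
  After 'mod': [0]
  After 'push 12': [0, 12]
  After 'dup': [0, 12, 12]
  After 'mod': [0, 0]
Program A final stack: [0, 0]

Program B trace:
  After 'push 2': [2]
  After 'dup': [2, 2]
  After 'drop': [2]
  After 'neg': [-2]
  After 'dup': [-2, -2]
  After 'mod': [0]
  After 'push 12': [0, 12]
  After 'dup': [0, 12, 12]
  After 'mod': [0, 0]
Program B final stack: [0, 0]
Same: yes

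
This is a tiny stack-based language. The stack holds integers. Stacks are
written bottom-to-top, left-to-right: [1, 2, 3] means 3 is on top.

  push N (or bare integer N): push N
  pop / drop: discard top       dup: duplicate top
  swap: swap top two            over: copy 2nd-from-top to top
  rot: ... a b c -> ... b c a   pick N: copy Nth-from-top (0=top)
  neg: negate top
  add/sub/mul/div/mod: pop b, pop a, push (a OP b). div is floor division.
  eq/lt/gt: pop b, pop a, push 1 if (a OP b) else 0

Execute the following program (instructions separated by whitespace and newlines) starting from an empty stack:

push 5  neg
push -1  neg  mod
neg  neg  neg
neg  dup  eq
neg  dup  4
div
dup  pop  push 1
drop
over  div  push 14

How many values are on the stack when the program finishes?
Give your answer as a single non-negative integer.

After 'push 5': stack = [5] (depth 1)
After 'neg': stack = [-5] (depth 1)
After 'push -1': stack = [-5, -1] (depth 2)
After 'neg': stack = [-5, 1] (depth 2)
After 'mod': stack = [0] (depth 1)
After 'neg': stack = [0] (depth 1)
After 'neg': stack = [0] (depth 1)
After 'neg': stack = [0] (depth 1)
After 'neg': stack = [0] (depth 1)
After 'dup': stack = [0, 0] (depth 2)
  ...
After 'dup': stack = [-1, -1] (depth 2)
After 'push 4': stack = [-1, -1, 4] (depth 3)
After 'div': stack = [-1, -1] (depth 2)
After 'dup': stack = [-1, -1, -1] (depth 3)
After 'pop': stack = [-1, -1] (depth 2)
After 'push 1': stack = [-1, -1, 1] (depth 3)
After 'drop': stack = [-1, -1] (depth 2)
After 'over': stack = [-1, -1, -1] (depth 3)
After 'div': stack = [-1, 1] (depth 2)
After 'push 14': stack = [-1, 1, 14] (depth 3)

Answer: 3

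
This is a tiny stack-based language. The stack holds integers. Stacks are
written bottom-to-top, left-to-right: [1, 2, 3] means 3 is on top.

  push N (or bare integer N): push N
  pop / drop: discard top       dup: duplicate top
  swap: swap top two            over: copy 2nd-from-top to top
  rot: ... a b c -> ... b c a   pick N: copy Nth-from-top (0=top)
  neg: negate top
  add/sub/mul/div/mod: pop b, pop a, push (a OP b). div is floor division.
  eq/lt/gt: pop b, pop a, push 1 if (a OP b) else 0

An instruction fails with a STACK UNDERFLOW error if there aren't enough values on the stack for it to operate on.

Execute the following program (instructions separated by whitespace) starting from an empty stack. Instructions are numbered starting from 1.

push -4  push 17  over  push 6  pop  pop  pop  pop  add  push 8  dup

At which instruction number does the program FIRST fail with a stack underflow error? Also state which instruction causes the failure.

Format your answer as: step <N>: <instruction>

Step 1 ('push -4'): stack = [-4], depth = 1
Step 2 ('push 17'): stack = [-4, 17], depth = 2
Step 3 ('over'): stack = [-4, 17, -4], depth = 3
Step 4 ('push 6'): stack = [-4, 17, -4, 6], depth = 4
Step 5 ('pop'): stack = [-4, 17, -4], depth = 3
Step 6 ('pop'): stack = [-4, 17], depth = 2
Step 7 ('pop'): stack = [-4], depth = 1
Step 8 ('pop'): stack = [], depth = 0
Step 9 ('add'): needs 2 value(s) but depth is 0 — STACK UNDERFLOW

Answer: step 9: add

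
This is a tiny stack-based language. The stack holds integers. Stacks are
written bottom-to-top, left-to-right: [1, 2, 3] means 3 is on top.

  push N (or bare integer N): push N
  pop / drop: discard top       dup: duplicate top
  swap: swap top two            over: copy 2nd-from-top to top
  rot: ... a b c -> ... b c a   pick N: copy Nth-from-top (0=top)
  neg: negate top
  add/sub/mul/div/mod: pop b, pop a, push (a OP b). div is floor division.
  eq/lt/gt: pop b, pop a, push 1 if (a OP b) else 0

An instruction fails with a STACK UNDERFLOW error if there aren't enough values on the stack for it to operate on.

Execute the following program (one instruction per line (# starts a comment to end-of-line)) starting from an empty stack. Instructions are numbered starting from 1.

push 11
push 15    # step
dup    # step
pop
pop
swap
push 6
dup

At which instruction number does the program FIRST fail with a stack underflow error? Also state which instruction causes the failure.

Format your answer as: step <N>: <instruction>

Step 1 ('push 11'): stack = [11], depth = 1
Step 2 ('push 15'): stack = [11, 15], depth = 2
Step 3 ('dup'): stack = [11, 15, 15], depth = 3
Step 4 ('pop'): stack = [11, 15], depth = 2
Step 5 ('pop'): stack = [11], depth = 1
Step 6 ('swap'): needs 2 value(s) but depth is 1 — STACK UNDERFLOW

Answer: step 6: swap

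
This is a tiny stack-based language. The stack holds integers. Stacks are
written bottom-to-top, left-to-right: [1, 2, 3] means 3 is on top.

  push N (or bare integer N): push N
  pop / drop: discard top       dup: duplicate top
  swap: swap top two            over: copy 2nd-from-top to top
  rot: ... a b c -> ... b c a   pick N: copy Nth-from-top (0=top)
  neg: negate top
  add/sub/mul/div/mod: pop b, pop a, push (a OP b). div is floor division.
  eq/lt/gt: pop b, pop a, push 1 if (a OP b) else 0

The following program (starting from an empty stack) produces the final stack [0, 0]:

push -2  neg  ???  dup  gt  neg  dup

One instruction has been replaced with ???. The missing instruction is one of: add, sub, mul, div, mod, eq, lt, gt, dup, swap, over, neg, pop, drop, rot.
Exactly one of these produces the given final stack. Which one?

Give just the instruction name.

Stack before ???: [2]
Stack after ???:  [-2]
The instruction that transforms [2] -> [-2] is: neg

Answer: neg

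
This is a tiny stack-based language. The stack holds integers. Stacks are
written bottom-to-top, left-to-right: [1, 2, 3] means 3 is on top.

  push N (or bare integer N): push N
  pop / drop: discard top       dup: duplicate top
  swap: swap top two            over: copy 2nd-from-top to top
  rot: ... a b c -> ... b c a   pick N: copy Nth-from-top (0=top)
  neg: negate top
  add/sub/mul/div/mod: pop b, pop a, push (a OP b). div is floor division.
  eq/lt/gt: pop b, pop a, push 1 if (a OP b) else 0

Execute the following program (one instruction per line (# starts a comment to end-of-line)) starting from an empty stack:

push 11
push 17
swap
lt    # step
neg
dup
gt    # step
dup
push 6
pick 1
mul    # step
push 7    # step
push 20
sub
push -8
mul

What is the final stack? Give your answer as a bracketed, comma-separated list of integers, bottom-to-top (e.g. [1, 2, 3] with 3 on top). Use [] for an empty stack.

Answer: [0, 0, 0, 104]

Derivation:
After 'push 11': [11]
After 'push 17': [11, 17]
After 'swap': [17, 11]
After 'lt': [0]
After 'neg': [0]
After 'dup': [0, 0]
After 'gt': [0]
After 'dup': [0, 0]
After 'push 6': [0, 0, 6]
After 'pick 1': [0, 0, 6, 0]
After 'mul': [0, 0, 0]
After 'push 7': [0, 0, 0, 7]
After 'push 20': [0, 0, 0, 7, 20]
After 'sub': [0, 0, 0, -13]
After 'push -8': [0, 0, 0, -13, -8]
After 'mul': [0, 0, 0, 104]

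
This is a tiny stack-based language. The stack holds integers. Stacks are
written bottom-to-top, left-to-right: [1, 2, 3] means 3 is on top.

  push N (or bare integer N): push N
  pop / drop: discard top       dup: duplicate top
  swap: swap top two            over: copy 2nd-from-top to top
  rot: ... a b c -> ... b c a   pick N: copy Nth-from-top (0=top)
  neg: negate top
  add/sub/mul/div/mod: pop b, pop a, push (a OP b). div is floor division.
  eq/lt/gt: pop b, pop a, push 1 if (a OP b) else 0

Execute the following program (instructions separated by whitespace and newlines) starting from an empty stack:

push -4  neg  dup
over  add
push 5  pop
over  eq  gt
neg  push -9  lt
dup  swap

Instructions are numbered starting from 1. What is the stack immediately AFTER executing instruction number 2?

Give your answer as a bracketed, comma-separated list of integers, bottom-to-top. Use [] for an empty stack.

Answer: [4]

Derivation:
Step 1 ('push -4'): [-4]
Step 2 ('neg'): [4]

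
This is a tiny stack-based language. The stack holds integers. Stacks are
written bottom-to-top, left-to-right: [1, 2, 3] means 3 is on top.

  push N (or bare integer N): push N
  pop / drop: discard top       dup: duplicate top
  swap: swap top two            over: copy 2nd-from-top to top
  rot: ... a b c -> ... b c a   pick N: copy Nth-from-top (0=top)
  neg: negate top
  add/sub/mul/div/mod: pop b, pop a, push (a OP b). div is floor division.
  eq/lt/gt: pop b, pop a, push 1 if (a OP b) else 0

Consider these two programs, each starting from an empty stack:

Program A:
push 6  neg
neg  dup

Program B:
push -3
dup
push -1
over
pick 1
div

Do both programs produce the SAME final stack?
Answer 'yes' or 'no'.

Program A trace:
  After 'push 6': [6]
  After 'neg': [-6]
  After 'neg': [6]
  After 'dup': [6, 6]
Program A final stack: [6, 6]

Program B trace:
  After 'push -3': [-3]
  After 'dup': [-3, -3]
  After 'push -1': [-3, -3, -1]
  After 'over': [-3, -3, -1, -3]
  After 'pick 1': [-3, -3, -1, -3, -1]
  After 'div': [-3, -3, -1, 3]
Program B final stack: [-3, -3, -1, 3]
Same: no

Answer: no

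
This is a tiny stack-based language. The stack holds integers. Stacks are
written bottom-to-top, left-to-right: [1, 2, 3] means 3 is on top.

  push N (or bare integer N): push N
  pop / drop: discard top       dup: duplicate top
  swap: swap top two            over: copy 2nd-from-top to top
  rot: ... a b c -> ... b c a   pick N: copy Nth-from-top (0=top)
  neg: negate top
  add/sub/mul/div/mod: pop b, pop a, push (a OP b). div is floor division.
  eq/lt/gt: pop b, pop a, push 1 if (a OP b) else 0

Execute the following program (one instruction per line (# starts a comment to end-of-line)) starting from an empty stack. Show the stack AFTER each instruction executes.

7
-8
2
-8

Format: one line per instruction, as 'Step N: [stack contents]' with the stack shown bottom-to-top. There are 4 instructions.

Step 1: [7]
Step 2: [7, -8]
Step 3: [7, -8, 2]
Step 4: [7, -8, 2, -8]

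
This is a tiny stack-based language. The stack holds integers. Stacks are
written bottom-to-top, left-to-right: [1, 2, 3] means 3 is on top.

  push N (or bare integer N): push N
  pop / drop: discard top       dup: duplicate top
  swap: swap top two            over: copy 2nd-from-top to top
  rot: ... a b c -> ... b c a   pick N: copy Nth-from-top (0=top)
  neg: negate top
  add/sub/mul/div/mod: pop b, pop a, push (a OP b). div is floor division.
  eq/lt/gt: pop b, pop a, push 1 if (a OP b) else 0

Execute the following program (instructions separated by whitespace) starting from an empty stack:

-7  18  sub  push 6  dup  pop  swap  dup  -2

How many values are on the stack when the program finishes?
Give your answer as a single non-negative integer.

After 'push -7': stack = [-7] (depth 1)
After 'push 18': stack = [-7, 18] (depth 2)
After 'sub': stack = [-25] (depth 1)
After 'push 6': stack = [-25, 6] (depth 2)
After 'dup': stack = [-25, 6, 6] (depth 3)
After 'pop': stack = [-25, 6] (depth 2)
After 'swap': stack = [6, -25] (depth 2)
After 'dup': stack = [6, -25, -25] (depth 3)
After 'push -2': stack = [6, -25, -25, -2] (depth 4)

Answer: 4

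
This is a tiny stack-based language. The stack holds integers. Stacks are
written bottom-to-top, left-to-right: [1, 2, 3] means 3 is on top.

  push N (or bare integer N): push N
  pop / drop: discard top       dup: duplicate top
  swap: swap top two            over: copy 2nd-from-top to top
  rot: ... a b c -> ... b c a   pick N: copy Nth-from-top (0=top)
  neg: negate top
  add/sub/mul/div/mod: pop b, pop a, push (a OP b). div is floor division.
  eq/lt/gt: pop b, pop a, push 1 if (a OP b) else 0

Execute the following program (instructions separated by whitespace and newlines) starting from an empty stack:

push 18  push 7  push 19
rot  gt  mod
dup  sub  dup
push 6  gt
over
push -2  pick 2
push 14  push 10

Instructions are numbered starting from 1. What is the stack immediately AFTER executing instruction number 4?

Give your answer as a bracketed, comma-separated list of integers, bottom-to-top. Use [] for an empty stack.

Answer: [7, 19, 18]

Derivation:
Step 1 ('push 18'): [18]
Step 2 ('push 7'): [18, 7]
Step 3 ('push 19'): [18, 7, 19]
Step 4 ('rot'): [7, 19, 18]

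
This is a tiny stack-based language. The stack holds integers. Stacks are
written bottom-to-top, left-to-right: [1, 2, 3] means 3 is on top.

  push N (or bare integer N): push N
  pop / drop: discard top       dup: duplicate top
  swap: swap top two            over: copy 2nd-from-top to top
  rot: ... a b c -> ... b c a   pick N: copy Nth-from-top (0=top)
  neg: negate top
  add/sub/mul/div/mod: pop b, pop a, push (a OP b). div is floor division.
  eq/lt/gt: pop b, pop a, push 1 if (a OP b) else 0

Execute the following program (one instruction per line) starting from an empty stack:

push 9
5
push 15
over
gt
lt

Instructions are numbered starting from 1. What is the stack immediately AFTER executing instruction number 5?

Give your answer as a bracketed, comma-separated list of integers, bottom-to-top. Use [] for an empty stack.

Step 1 ('push 9'): [9]
Step 2 ('5'): [9, 5]
Step 3 ('push 15'): [9, 5, 15]
Step 4 ('over'): [9, 5, 15, 5]
Step 5 ('gt'): [9, 5, 1]

Answer: [9, 5, 1]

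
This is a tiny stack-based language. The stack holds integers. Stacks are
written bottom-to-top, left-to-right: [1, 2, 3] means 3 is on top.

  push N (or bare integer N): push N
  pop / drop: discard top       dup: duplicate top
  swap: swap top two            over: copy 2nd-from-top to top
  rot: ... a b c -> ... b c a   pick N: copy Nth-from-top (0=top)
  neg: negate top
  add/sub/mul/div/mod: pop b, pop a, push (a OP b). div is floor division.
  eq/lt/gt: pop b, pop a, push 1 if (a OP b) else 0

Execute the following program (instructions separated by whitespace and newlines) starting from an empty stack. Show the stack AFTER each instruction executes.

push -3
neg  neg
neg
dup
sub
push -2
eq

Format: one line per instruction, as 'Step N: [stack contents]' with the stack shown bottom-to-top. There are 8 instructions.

Step 1: [-3]
Step 2: [3]
Step 3: [-3]
Step 4: [3]
Step 5: [3, 3]
Step 6: [0]
Step 7: [0, -2]
Step 8: [0]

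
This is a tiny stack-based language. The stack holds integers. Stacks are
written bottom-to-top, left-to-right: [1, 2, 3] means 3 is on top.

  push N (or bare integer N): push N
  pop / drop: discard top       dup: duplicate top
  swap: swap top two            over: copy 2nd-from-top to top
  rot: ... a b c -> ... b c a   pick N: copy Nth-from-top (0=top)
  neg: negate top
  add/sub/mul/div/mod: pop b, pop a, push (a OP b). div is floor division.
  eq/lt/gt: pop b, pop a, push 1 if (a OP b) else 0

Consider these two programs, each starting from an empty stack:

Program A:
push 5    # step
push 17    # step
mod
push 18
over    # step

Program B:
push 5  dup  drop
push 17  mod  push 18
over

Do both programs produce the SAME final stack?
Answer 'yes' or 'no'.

Program A trace:
  After 'push 5': [5]
  After 'push 17': [5, 17]
  After 'mod': [5]
  After 'push 18': [5, 18]
  After 'over': [5, 18, 5]
Program A final stack: [5, 18, 5]

Program B trace:
  After 'push 5': [5]
  After 'dup': [5, 5]
  After 'drop': [5]
  After 'push 17': [5, 17]
  After 'mod': [5]
  After 'push 18': [5, 18]
  After 'over': [5, 18, 5]
Program B final stack: [5, 18, 5]
Same: yes

Answer: yes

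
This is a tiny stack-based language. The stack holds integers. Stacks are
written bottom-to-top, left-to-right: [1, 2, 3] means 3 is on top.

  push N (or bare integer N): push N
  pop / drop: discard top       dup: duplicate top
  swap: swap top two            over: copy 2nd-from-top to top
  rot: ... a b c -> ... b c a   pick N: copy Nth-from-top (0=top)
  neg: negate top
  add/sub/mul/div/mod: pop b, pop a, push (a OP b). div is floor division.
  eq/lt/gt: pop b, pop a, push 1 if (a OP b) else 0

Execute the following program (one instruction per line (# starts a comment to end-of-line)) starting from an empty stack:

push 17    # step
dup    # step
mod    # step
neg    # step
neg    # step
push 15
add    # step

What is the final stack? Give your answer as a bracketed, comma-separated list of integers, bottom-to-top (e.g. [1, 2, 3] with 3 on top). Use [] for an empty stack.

Answer: [15]

Derivation:
After 'push 17': [17]
After 'dup': [17, 17]
After 'mod': [0]
After 'neg': [0]
After 'neg': [0]
After 'push 15': [0, 15]
After 'add': [15]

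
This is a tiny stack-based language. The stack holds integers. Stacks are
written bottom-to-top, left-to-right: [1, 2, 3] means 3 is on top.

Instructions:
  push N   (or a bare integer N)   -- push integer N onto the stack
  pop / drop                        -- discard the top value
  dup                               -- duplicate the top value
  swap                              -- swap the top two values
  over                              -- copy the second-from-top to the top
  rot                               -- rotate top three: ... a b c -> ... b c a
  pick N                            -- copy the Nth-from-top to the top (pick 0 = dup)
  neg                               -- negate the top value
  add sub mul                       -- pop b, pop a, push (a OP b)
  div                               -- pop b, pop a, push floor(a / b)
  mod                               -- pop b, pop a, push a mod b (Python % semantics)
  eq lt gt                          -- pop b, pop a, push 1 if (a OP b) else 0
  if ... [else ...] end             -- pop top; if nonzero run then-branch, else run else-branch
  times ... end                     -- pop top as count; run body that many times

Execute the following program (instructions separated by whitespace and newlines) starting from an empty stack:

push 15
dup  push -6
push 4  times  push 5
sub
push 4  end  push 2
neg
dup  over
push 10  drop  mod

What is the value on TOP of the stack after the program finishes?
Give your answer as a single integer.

Answer: 0

Derivation:
After 'push 15': [15]
After 'dup': [15, 15]
After 'push -6': [15, 15, -6]
After 'push 4': [15, 15, -6, 4]
After 'times': [15, 15, -6]
After 'push 5': [15, 15, -6, 5]
After 'sub': [15, 15, -11]
After 'push 4': [15, 15, -11, 4]
After 'push 5': [15, 15, -11, 4, 5]
After 'sub': [15, 15, -11, -1]
  ...
After 'push 5': [15, 15, -11, -1, -1, 4, 5]
After 'sub': [15, 15, -11, -1, -1, -1]
After 'push 4': [15, 15, -11, -1, -1, -1, 4]
After 'push 2': [15, 15, -11, -1, -1, -1, 4, 2]
After 'neg': [15, 15, -11, -1, -1, -1, 4, -2]
After 'dup': [15, 15, -11, -1, -1, -1, 4, -2, -2]
After 'over': [15, 15, -11, -1, -1, -1, 4, -2, -2, -2]
After 'push 10': [15, 15, -11, -1, -1, -1, 4, -2, -2, -2, 10]
After 'drop': [15, 15, -11, -1, -1, -1, 4, -2, -2, -2]
After 'mod': [15, 15, -11, -1, -1, -1, 4, -2, 0]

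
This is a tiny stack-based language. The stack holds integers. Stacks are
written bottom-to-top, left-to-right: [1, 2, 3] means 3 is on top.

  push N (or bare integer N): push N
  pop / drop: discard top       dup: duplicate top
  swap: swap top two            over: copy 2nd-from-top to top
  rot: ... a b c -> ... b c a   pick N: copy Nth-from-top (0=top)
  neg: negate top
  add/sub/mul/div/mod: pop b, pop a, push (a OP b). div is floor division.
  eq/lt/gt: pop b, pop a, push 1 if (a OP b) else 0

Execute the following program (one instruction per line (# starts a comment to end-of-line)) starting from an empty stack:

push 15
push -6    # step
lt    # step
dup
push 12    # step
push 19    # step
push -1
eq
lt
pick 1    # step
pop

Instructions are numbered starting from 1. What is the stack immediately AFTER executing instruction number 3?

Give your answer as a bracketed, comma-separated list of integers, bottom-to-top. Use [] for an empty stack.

Answer: [0]

Derivation:
Step 1 ('push 15'): [15]
Step 2 ('push -6'): [15, -6]
Step 3 ('lt'): [0]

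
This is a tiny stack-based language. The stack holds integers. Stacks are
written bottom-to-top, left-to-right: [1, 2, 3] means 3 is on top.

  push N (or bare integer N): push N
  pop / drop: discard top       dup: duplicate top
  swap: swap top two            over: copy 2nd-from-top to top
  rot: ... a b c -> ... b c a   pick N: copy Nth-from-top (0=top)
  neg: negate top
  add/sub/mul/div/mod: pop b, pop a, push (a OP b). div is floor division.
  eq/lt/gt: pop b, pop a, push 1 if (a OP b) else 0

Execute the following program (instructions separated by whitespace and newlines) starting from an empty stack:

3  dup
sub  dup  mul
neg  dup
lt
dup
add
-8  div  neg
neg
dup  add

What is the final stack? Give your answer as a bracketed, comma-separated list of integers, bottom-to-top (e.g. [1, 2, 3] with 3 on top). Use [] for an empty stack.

Answer: [0]

Derivation:
After 'push 3': [3]
After 'dup': [3, 3]
After 'sub': [0]
After 'dup': [0, 0]
After 'mul': [0]
After 'neg': [0]
After 'dup': [0, 0]
After 'lt': [0]
After 'dup': [0, 0]
After 'add': [0]
After 'push -8': [0, -8]
After 'div': [0]
After 'neg': [0]
After 'neg': [0]
After 'dup': [0, 0]
After 'add': [0]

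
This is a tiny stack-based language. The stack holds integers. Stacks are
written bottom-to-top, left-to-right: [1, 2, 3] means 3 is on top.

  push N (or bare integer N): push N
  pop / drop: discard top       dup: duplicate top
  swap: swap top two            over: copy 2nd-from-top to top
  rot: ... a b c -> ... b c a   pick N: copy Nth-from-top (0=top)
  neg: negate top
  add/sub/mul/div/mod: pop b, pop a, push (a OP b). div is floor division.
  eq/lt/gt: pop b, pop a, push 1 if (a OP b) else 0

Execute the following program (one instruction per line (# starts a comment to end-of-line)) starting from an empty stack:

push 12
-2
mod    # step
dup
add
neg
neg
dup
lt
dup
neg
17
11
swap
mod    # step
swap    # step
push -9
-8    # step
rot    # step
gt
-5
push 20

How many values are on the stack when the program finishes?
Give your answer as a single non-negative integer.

Answer: 6

Derivation:
After 'push 12': stack = [12] (depth 1)
After 'push -2': stack = [12, -2] (depth 2)
After 'mod': stack = [0] (depth 1)
After 'dup': stack = [0, 0] (depth 2)
After 'add': stack = [0] (depth 1)
After 'neg': stack = [0] (depth 1)
After 'neg': stack = [0] (depth 1)
After 'dup': stack = [0, 0] (depth 2)
After 'lt': stack = [0] (depth 1)
After 'dup': stack = [0, 0] (depth 2)
  ...
After 'push 11': stack = [0, 0, 17, 11] (depth 4)
After 'swap': stack = [0, 0, 11, 17] (depth 4)
After 'mod': stack = [0, 0, 11] (depth 3)
After 'swap': stack = [0, 11, 0] (depth 3)
After 'push -9': stack = [0, 11, 0, -9] (depth 4)
After 'push -8': stack = [0, 11, 0, -9, -8] (depth 5)
After 'rot': stack = [0, 11, -9, -8, 0] (depth 5)
After 'gt': stack = [0, 11, -9, 0] (depth 4)
After 'push -5': stack = [0, 11, -9, 0, -5] (depth 5)
After 'push 20': stack = [0, 11, -9, 0, -5, 20] (depth 6)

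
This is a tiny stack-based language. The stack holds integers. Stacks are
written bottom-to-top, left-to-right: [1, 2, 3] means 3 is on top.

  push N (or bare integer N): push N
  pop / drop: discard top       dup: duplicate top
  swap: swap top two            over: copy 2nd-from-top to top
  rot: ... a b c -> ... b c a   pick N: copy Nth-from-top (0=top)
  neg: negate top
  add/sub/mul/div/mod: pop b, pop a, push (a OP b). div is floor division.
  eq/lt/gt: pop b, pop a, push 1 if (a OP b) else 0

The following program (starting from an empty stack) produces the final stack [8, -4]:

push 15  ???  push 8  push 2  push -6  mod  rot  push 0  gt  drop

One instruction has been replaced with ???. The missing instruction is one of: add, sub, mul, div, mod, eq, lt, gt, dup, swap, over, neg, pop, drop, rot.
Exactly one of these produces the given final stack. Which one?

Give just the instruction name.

Stack before ???: [15]
Stack after ???:  [-15]
The instruction that transforms [15] -> [-15] is: neg

Answer: neg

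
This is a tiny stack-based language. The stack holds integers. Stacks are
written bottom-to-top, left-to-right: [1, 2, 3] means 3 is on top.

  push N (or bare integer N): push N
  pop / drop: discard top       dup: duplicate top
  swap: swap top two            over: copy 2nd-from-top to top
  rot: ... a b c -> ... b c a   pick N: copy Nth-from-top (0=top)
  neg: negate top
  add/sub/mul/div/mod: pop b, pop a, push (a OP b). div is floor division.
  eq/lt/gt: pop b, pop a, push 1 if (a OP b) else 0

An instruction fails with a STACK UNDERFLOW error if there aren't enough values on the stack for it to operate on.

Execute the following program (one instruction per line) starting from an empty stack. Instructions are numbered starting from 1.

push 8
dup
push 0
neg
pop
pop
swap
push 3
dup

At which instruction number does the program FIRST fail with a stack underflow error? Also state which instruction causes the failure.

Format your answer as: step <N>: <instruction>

Step 1 ('push 8'): stack = [8], depth = 1
Step 2 ('dup'): stack = [8, 8], depth = 2
Step 3 ('push 0'): stack = [8, 8, 0], depth = 3
Step 4 ('neg'): stack = [8, 8, 0], depth = 3
Step 5 ('pop'): stack = [8, 8], depth = 2
Step 6 ('pop'): stack = [8], depth = 1
Step 7 ('swap'): needs 2 value(s) but depth is 1 — STACK UNDERFLOW

Answer: step 7: swap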